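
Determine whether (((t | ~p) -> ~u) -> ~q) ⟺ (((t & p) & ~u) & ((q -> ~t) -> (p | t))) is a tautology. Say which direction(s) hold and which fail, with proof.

Both directions fail.

Forward direction. This fails. Under q = F, u = F, t = F, p = F, the left side is true but the right side is false.

Converse. This fails. Under q = T, u = F, t = T, p = T, the left side is false but the right side is true.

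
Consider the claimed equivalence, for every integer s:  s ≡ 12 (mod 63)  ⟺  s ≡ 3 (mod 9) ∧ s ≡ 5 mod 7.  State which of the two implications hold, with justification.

Equivalent; both directions hold.

(→) Suppose s ≡ 12 (mod 63); write s = 63j + 12. Since 9 ∣ 63, reducing mod 9 gives s ≡ 12 ≡ 3 (mod 9); since 7 ∣ 63, reducing mod 7 gives s ≡ 12 ≡ 5 (mod 7).

(←) Conversely, if s ≡ 3 (mod 9) and s ≡ 5 (mod 7), then by the Chinese remainder theorem s ≡ 12 (mod 63). This is exactly s ≡ 12 (mod 63).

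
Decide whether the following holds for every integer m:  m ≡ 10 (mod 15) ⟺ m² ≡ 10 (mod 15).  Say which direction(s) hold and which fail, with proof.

(⇒) holds; (⇐) fails.

(←) This fails: take m = 5. Then 5² = 25 ≡ 10 (mod 15), yet 5 ≡ 5 (mod 15), not 10.

(→) Suppose m ≡ 10 (mod 15). Write m = 15j + 10. Then (15j + 10)² = 225j² + 300j + 100 = 15(15j² + 20j + 6) + 10, so m² ≡ 10 (mod 15).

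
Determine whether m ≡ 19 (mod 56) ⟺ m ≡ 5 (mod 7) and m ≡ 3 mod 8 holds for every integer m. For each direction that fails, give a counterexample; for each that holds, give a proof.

Both directions hold; the statement is true.

(⇐) If m ≡ 5 (mod 7) and m ≡ 3 (mod 8), then by the Chinese remainder theorem m ≡ 19 (mod 56). This is exactly m ≡ 19 (mod 56).

(⇒) Suppose m ≡ 19 (mod 56); write m = 56j + 19. Since 7 ∣ 56, reducing mod 7 gives m ≡ 19 ≡ 5 (mod 7); since 8 ∣ 56, reducing mod 8 gives m ≡ 19 ≡ 3 (mod 8).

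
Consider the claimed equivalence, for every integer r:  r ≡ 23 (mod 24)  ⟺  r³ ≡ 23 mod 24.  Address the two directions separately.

Both implications hold.

[⇒] Suppose r ≡ 23 (mod 24). Write r = 24j + 23. Then (24j + 23)³ = 13824j³ + 39744j² + 38088j + 12167 = 24(576j³ + 1656j² + 1587j + 506) + 23, so r³ ≡ 23 (mod 24).

[⇐] Conversely, suppose r³ ≡ 23 (mod 24). The only residue r in {0, …, 23} with r³ ≡ 23 (mod 24) is r = 23, so r ≡ 23 (mod 24).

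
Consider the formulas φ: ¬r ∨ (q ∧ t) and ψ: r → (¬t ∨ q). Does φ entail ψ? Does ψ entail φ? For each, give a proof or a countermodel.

Only the forward direction holds.

(→) Assume the antecedent. If q is true, r → (¬t ∨ q) reduces to true regardless of the other variables. If q is false, the antecedent forces (q = F, r = F, t = F) or (q = F, r = F, t = T), and r → (¬t ∨ q) holds there. Either way r → (¬t ∨ q) holds.

(←) This fails. Under q = F, r = T, t = F, the left side is false but the right side is true.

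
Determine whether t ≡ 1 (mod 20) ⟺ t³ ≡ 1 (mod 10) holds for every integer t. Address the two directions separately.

Only the forward implication holds.

(→) Suppose t ≡ 1 (mod 20). Then t³ ≡ 1³ = 1 (mod 20), and since 10 ∣ 20, also t³ ≡ 1 (mod 10).

(←) This fails: take t = 11. Then 11³ = 1331 ≡ 1 (mod 10), yet 11 ≡ 11 (mod 20), not 1.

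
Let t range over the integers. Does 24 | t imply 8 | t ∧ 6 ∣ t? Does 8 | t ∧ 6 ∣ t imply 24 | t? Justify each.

Both directions hold; the statement is true.

[⇐] Suppose 8 ∣ t and 6 ∣ t. Any common multiple of 8 and 6 is a multiple of their lcm; here lcm(8, 6) = 8·6/gcd(8, 6) = 48/2 = 24, so 24 ∣ t.

[⇒] If 24 ∣ t, write t = 24q. Since 24 = 3·8, t = 8·(3q), so 8 ∣ t; and since 24 = 4·6, t = 6·(4q), so 6 ∣ t.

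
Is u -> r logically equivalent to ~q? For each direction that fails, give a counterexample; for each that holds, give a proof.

[⇒] This fails. Under u = F, r = F, q = T, the left side is true but the right side is false.

[⇐] This fails. Under u = T, r = F, q = F, the left side is false but the right side is true.

Neither implication holds.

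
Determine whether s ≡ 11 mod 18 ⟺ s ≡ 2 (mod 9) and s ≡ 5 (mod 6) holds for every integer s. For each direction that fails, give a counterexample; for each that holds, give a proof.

Equivalent; both directions hold.

(⇒) Suppose s ≡ 11 (mod 18); write s = 18j + 11. Since 9 ∣ 18, reducing mod 9 gives s ≡ 11 ≡ 2 (mod 9); since 6 ∣ 18, reducing mod 6 gives s ≡ 11 ≡ 5 (mod 6).

(⇐) Conversely, if s ≡ 2 (mod 9) and s ≡ 5 (mod 6), then by the Chinese remainder theorem s ≡ 11 (mod 18). This is exactly s ≡ 11 (mod 18).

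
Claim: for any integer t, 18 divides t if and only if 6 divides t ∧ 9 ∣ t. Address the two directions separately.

Both directions hold; the statement is true.

(→) If 18 ∣ t, write t = 18q. Since 18 = 3·6, t = 6·(3q), so 6 ∣ t; and since 18 = 2·9, t = 9·(2q), so 9 ∣ t.

(←) Suppose 6 ∣ t and 9 ∣ t. Any common multiple of 6 and 9 is a multiple of their lcm; here lcm(6, 9) = 6·9/gcd(6, 9) = 54/3 = 18, so 18 ∣ t.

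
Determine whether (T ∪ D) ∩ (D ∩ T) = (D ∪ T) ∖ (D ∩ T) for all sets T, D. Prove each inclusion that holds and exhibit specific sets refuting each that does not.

(⟹) This inclusion fails. Take T = {1}, D = {1}; then 1 ∈ (T ∪ D) ∩ (D ∩ T) but 1 ∉ (D ∪ T) ∖ (D ∩ T).

(⟸) This inclusion fails. Take T = {1}, D = ∅; then 1 ∈ (D ∪ T) ∖ (D ∩ T) but 1 ∉ (T ∪ D) ∩ (D ∩ T).

Both inclusions fail.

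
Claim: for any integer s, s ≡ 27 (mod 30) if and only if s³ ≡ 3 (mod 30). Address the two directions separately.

Converse. Suppose s³ ≡ 3 (mod 30). The only residue r in {0, …, 29} with r³ ≡ 3 (mod 30) is r = 27, so s ≡ 27 (mod 30).

Forward direction. Suppose s ≡ 27 (mod 30). Write s = 30j + 27. Then (30j + 27)³ = 27000j³ + 72900j² + 65610j + 19683 = 30(900j³ + 2430j² + 2187j + 656) + 3, so s³ ≡ 3 (mod 30).

Equivalent; both directions hold.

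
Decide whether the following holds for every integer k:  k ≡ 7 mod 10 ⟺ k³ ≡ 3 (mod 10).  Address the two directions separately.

Equivalent; both directions hold.

(⟹) Suppose k ≡ 7 mod 10. Write k = 10j + 7. Then (10j + 7)³ = 1000j³ + 2100j² + 1470j + 343 = 10(100j³ + 210j² + 147j + 34) + 3, so k³ ≡ 3 (mod 10).

(⟸) For the converse, argue contrapositively. If k ≢ 7 (mod 10), then k is congruent to one of 0, 1, 2, 3, 4, 5, 6, 8, 9 modulo 10, and these give k³ ≡ 0, 1, 8, 7, 4, 5, 6, 2, 9 respectively — never 3.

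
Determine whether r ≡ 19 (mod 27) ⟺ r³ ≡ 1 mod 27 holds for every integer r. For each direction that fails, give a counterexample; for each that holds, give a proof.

Only the forward direction holds.

(⇐) This fails: take r = 1. Then 1³ = 1 ≡ 1 (mod 27), yet 1 ≡ 1 (mod 27), not 19.

(⇒) Suppose r ≡ 19 (mod 27). Write r = 27j + 19. Then (27j + 19)³ = 19683j³ + 41553j² + 29241j + 6859 = 27(729j³ + 1539j² + 1083j + 254) + 1, so r³ ≡ 1 (mod 27).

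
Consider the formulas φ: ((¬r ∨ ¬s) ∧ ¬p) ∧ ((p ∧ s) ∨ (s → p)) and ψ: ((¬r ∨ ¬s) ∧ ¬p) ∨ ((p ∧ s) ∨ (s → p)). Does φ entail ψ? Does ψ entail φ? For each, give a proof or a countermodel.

Only the forward direction holds.

[⇒] Assume the antecedent. If p is true, the antecedent cannot hold. If p is false, the antecedent forces (p = F, s = F, r = F) or (p = F, s = F, r = T), and the consequent holds there. Either way the consequent holds.

[⇐] This fails. Under p = T, s = F, r = F, the left side is false but the right side is true.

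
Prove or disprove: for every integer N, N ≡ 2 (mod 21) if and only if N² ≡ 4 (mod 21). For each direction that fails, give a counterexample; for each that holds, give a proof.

Only the forward direction holds.

[⇒] Suppose N ≡ 2 (mod 21). Write N = 21j + 2. Then (21j + 2)² = 441j² + 84j + 4 = 21(21j² + 4j) + 4, so N² ≡ 4 (mod 21).

[⇐] This fails: take N = 5. Then 5² = 25 ≡ 4 (mod 21), yet 5 ≡ 5 (mod 21), not 2.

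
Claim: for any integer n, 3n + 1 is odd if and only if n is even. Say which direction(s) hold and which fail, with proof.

(→) Suppose 3n + 1 is odd. Since 3 is odd, 3n and n have the same parity, so 3n + 1 ≡ n + 1 (mod 2). As 1 is odd, 3n + 1 is odd exactly when n is even. Thus n is even.

(←) Conversely, suppose n is even; write n = 2j. Then 3n + 1 = 3·(2j) + 1 = 2·3j + 1, which is odd.

Both directions hold.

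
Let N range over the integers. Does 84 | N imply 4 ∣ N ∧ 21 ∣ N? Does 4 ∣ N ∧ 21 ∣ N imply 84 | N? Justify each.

[⇒] If 84 ∣ N, write N = 84q. Since 84 = 21·4, N = 4·(21q), so 4 ∣ N; and since 84 = 4·21, N = 21·(4q), so 21 ∣ N.

[⇐] Suppose 4 ∣ N and 21 ∣ N. Any common multiple of 4 and 21 is a multiple of their lcm; here gcd(4, 21) = 1, so lcm(4, 21) = 4·21 = 84, so 84 ∣ N.

Both implications hold.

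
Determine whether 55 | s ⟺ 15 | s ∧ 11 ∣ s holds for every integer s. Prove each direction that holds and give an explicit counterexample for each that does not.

(⇒) fails; (⇐) holds.

Forward direction. This fails: take s = 55. Certainly 55 ∣ 55, but 15 ∤ 55.

Converse. Suppose 15 ∣ s and 11 ∣ s. Any common multiple of 15 and 11 is a multiple of their lcm; here gcd(15, 11) = 1, so lcm(15, 11) = 15·11 = 165, so 165 ∣ s. Since 55 ∣ 165, it follows that 55 ∣ s.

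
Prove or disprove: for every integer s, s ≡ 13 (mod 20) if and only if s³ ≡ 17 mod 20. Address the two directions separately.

Equivalent; both directions hold.

[⇒] Suppose s ≡ 13 (mod 20). Write s = 20j + 13. Then (20j + 13)³ = 8000j³ + 15600j² + 10140j + 2197 = 20(400j³ + 780j² + 507j + 109) + 17, so s³ ≡ 17 (mod 20).

[⇐] Conversely, suppose s³ ≡ 17 (mod 20). The only residue r in {0, …, 19} with r³ ≡ 17 (mod 20) is r = 13, so s ≡ 13 (mod 20).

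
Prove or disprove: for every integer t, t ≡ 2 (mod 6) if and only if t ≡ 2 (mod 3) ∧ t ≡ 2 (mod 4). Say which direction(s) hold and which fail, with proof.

The forward direction fails; the converse holds.

(→) This fails: t = 8 gives 8 ≡ 2 (mod 6) but 8 ≡ 0 (mod 4), so the conjunction on the right does not hold.

(←) Conversely, if t ≡ 2 (mod 3) and t ≡ 2 (mod 4), then by the Chinese remainder theorem t ≡ 2 (mod 12). Since 2 ≡ 2 (mod 6) and 6 ∣ 12, we get t ≡ 2 (mod 6).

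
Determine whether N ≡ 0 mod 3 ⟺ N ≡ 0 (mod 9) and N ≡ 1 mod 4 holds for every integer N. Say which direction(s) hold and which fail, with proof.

Only the reverse direction holds.

(⟹) This fails: N = 0 gives 0 ≡ 0 (mod 3) but 0 ≡ 0 (mod 4), so the conjunction on the right does not hold.

(⟸) Conversely, if N ≡ 0 (mod 9) and N ≡ 1 (mod 4), then by the Chinese remainder theorem N ≡ 9 (mod 36). Since 9 ≡ 0 (mod 3) and 3 ∣ 36, we get N ≡ 0 (mod 3).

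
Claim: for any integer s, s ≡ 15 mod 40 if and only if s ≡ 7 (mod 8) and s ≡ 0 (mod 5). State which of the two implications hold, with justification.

The biconditional holds.

(⇐) If s ≡ 7 (mod 8) and s ≡ 0 (mod 5), then by the Chinese remainder theorem s ≡ 15 (mod 40). This is exactly s ≡ 15 (mod 40).

(⇒) Suppose s ≡ 15 (mod 40); write s = 40j + 15. Since 8 ∣ 40, reducing mod 8 gives s ≡ 15 ≡ 7 (mod 8); since 5 ∣ 40, reducing mod 5 gives s ≡ 15 ≡ 0 (mod 5).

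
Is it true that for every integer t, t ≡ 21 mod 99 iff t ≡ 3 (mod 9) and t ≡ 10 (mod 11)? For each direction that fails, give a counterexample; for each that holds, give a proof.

Both directions hold; the statement is true.

(⇒) Suppose t ≡ 21 (mod 99); write t = 99j + 21. Since 9 ∣ 99, reducing mod 9 gives t ≡ 21 ≡ 3 (mod 9); since 11 ∣ 99, reducing mod 11 gives t ≡ 21 ≡ 10 (mod 11).

(⇐) Conversely, if t ≡ 3 (mod 9) and t ≡ 10 (mod 11), then by the Chinese remainder theorem t ≡ 21 (mod 99). This is exactly t ≡ 21 (mod 99).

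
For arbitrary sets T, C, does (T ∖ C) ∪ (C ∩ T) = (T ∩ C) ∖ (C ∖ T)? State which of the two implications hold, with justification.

(⟹) This inclusion fails. Take T = {1}, C = ∅; then 1 ∈ (T ∖ C) ∪ (C ∩ T) but 1 ∉ (T ∩ C) ∖ (C ∖ T).

(⟸) Let x ∈ (T ∩ C) ∖ (C ∖ T). Then x ∈ T ∩ C, from which x ∈ (T ∖ C) ∪ (C ∩ T).

The sets are not equal: only the reverse inclusion holds.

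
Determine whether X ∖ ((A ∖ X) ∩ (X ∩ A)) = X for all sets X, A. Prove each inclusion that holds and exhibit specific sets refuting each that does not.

(⟹) Let x ∈ X ∖ ((A ∖ X) ∩ (X ∩ A)). Then either x ∈ X and x ∉ A; or x ∈ X ∩ A. In each case x ∈ X, so X ∖ ((A ∖ X) ∩ (X ∩ A)) ⊆ X.

(⟸) Let x ∈ X. Then either x ∈ X and x ∉ A; or x ∈ X ∩ A. In each case x ∈ X ∖ ((A ∖ X) ∩ (X ∩ A)), so X ⊆ X ∖ ((A ∖ X) ∩ (X ∩ A)).

The two sets are equal.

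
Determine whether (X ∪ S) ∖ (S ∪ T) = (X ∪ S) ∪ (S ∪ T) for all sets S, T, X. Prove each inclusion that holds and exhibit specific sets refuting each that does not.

Only the forward inclusion holds.

Forward inclusion. Let x ∈ (X ∪ S) ∖ (S ∪ T). Then x ∈ X and x ∉ S, T, from which x ∈ (X ∪ S) ∪ (S ∪ T).

Reverse inclusion. This inclusion fails. Take S = {1}, T = ∅, X = ∅; then 1 ∈ (X ∪ S) ∪ (S ∪ T) but 1 ∉ (X ∪ S) ∖ (S ∪ T).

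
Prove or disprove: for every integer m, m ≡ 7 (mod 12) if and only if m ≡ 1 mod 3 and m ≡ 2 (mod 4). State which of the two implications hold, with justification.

(→) This fails: m = 7 gives 7 ≡ 7 (mod 12) but 7 ≡ 3 (mod 4), so the conjunction on the right does not hold.

(←) This fails: m = 10 satisfies both congruences on the right (10 ≡ 1 mod 3 and 10 ≡ 2 mod 4) yet 10 ≡ 10 (mod 12), not 7.

Neither implication holds.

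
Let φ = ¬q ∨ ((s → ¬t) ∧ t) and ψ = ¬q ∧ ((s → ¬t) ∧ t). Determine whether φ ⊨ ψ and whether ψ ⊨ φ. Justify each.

The forward direction fails; the converse holds.

Forward direction. This fails. Under t = F, q = F, s = F, the left side is true but the right side is false.

Converse. Assume the antecedent. If t is true, the antecedent forces (t = T, q = F, s = F), and ¬q ∨ ((s → ¬t) ∧ t) holds there. If t is false, the antecedent cannot hold. Either way ¬q ∨ ((s → ¬t) ∧ t) holds.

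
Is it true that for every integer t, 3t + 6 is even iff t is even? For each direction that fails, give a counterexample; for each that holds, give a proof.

(→) Suppose 3t + 6 is even. Since 3 is odd, 3t and t have the same parity, so 3t + 6 ≡ t + 6 (mod 2). As 6 is even, 3t + 6 is even exactly when t is even. Thus t is even.

(←) Conversely, suppose t is even; write t = 2j. Then 3t + 6 = 3·(2j) + 6 = 2·3j + 6, which is even.

The biconditional holds.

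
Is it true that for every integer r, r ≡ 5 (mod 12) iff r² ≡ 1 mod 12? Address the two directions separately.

Only the forward direction holds.

(⟹) Suppose r ≡ 5 (mod 12). Write r = 12j + 5. Then (12j + 5)² = 144j² + 120j + 25 = 12(12j² + 10j + 2) + 1, so r² ≡ 1 (mod 12).

(⟸) This fails: take r = 1. Then 1² = 1 ≡ 1 (mod 12), yet 1 ≡ 1 (mod 12), not 5.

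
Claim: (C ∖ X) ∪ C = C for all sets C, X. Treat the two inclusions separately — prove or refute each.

(⊆) Let x ∈ (C ∖ X) ∪ C. Then either x ∈ C and x ∉ X; or x ∈ C ∩ X. In each case x ∈ C, so (C ∖ X) ∪ C ⊆ C.

(⊇) Let x ∈ C. Then either x ∈ C and x ∉ X; or x ∈ C ∩ X. In each case x ∈ (C ∖ X) ∪ C, so C ⊆ (C ∖ X) ∪ C.

Both inclusions hold; the sets are equal.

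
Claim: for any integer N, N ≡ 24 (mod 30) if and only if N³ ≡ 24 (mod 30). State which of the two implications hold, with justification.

(⇒) Suppose N ≡ 24 (mod 30). Write N = 30j + 24. Then (30j + 24)³ = 27000j³ + 64800j² + 51840j + 13824 = 30(900j³ + 2160j² + 1728j + 460) + 24, so N³ ≡ 24 (mod 30).

(⇐) Conversely, suppose N³ ≡ 24 (mod 30). The only residue r in {0, …, 29} with r³ ≡ 24 (mod 30) is r = 24, so N ≡ 24 (mod 30).

Both implications hold.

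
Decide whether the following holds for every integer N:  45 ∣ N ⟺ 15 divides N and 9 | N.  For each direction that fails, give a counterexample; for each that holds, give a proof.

Both implications hold.

[⇒] If 45 ∣ N, write N = 45q. Since 45 = 3·15, N = 15·(3q), so 15 ∣ N; and since 45 = 5·9, N = 9·(5q), so 9 ∣ N.

[⇐] Suppose 15 ∣ N and 9 ∣ N. Any common multiple of 15 and 9 is a multiple of their lcm; here lcm(15, 9) = 15·9/gcd(15, 9) = 135/3 = 45, so 45 ∣ N.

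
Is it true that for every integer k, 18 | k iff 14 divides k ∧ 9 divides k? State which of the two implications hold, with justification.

(⟹) This fails: take k = 18. Certainly 18 ∣ 18, but 14 ∤ 18.

(⟸) Suppose 14 ∣ k and 9 ∣ k. Any common multiple of 14 and 9 is a multiple of their lcm; here gcd(14, 9) = 1, so lcm(14, 9) = 14·9 = 126, so 126 ∣ k. Since 18 ∣ 126, it follows that 18 ∣ k.

(⇒) fails; (⇐) holds.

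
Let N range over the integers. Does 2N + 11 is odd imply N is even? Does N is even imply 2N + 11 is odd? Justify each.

[⇒] This fails: take N = 5. Then 2N + 11 = 21, which is odd, yet N = 5 is odd, not even.

[⇐] Suppose N is even. Since 2 is even, 2N is even for every N, so 2N + 11 has the same parity as 11, which is odd. Hence 2N + 11 is odd.

Not equivalent: only (⇐) holds.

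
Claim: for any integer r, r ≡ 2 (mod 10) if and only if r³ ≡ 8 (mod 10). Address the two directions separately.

Both directions hold.

[⇒] Suppose r ≡ 2 (mod 10). Write r = 10j + 2. Then (10j + 2)³ = 1000j³ + 600j² + 120j + 8 = 10(100j³ + 60j² + 12j) + 8, so r³ ≡ 8 (mod 10).

[⇐] Conversely, suppose r³ ≡ 8 (mod 10). The only residue r in {0, …, 9} with r³ ≡ 8 (mod 10) is r = 2, so r ≡ 2 (mod 10).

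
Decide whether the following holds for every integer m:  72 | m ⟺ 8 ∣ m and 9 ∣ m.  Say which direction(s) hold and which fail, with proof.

Converse. Suppose 8 ∣ m and 9 ∣ m. Any common multiple of 8 and 9 is a multiple of their lcm; here gcd(8, 9) = 1, so lcm(8, 9) = 8·9 = 72, so 72 ∣ m.

Forward direction. If 72 ∣ m, write m = 72q. Since 72 = 9·8, m = 8·(9q), so 8 ∣ m; and since 72 = 8·9, m = 9·(8q), so 9 ∣ m.

Both directions hold; the statement is true.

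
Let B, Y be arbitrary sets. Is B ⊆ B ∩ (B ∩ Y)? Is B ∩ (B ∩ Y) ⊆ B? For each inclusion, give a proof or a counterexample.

(⊆) fails; (⊇) holds.

Forward inclusion. This inclusion fails. Take B = {1}, Y = ∅; then 1 ∈ B but 1 ∉ B ∩ (B ∩ Y).

Reverse inclusion. Let x ∈ B ∩ (B ∩ Y). Then x ∈ B ∩ Y, from which x ∈ B.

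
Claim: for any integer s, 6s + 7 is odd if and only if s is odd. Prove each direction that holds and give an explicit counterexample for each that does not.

Only the converse holds.

Forward direction. This fails: take s = 6. Then 6s + 7 = 43, which is odd, yet s = 6 is even, not odd.

Converse. Suppose s is odd. Since 6 is even, 6s is even for every s, so 6s + 7 has the same parity as 7, which is odd. Hence 6s + 7 is odd.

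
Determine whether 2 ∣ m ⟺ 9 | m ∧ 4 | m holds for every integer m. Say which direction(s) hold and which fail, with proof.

Converse. Suppose 9 ∣ m and 4 ∣ m. Any common multiple of 9 and 4 is a multiple of their lcm; here gcd(9, 4) = 1, so lcm(9, 4) = 9·4 = 36, so 36 ∣ m. Since 2 ∣ 36, it follows that 2 ∣ m.

Forward direction. This fails: take m = 2. Certainly 2 ∣ 2, but 9 ∤ 2.

(⇒) fails; (⇐) holds.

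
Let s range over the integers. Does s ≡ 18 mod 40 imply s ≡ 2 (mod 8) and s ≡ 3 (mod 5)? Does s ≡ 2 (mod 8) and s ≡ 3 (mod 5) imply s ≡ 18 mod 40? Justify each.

Both implications hold.

[⇒] Suppose s ≡ 18 (mod 40); write s = 40j + 18. Since 8 ∣ 40, reducing mod 8 gives s ≡ 18 ≡ 2 (mod 8); since 5 ∣ 40, reducing mod 5 gives s ≡ 18 ≡ 3 (mod 5).

[⇐] Conversely, if s ≡ 2 (mod 8) and s ≡ 3 (mod 5), then by the Chinese remainder theorem s ≡ 18 (mod 40). This is exactly s ≡ 18 (mod 40).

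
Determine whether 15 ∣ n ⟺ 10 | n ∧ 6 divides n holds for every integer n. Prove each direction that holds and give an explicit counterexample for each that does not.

Not equivalent: only (⇐) holds.

(←) Suppose 10 ∣ n and 6 ∣ n. Any common multiple of 10 and 6 is a multiple of their lcm; here lcm(10, 6) = 10·6/gcd(10, 6) = 60/2 = 30, so 30 ∣ n. Since 15 ∣ 30, it follows that 15 ∣ n.

(→) This fails: take n = 15. Certainly 15 ∣ 15, but 10 ∤ 15.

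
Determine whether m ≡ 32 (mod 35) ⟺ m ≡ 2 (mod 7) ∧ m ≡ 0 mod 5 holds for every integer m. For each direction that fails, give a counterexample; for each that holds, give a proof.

(⇒) fails and (⇐) fails.

[⇒] This fails: m = 32 gives 32 ≡ 32 (mod 35) but 32 ≡ 4 (mod 7), so the conjunction on the right does not hold.

[⇐] This fails: m = 30 satisfies both congruences on the right (30 ≡ 2 mod 7 and 30 ≡ 0 mod 5) yet 30 ≡ 30 (mod 35), not 32.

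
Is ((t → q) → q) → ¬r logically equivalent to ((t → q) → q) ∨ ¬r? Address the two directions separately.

(⟹) This fails. Under q = F, t = F, r = T, the left side is true but the right side is false.

(⟸) This fails. Under q = T, t = F, r = T, the left side is false but the right side is true.

(⇒) fails and (⇐) fails.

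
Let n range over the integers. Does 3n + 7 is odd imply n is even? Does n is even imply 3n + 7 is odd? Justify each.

(⟸) Suppose n is even; write n = 2j. Then 3n + 7 = 3·(2j) + 7 = 2·3j + 7, which is odd.

(⟹) Suppose 3n + 7 is odd. Since 3 is odd, 3n and n have the same parity, so 3n + 7 ≡ n + 7 (mod 2). As 7 is odd, 3n + 7 is odd exactly when n is even. Thus n is even.

Both implications hold.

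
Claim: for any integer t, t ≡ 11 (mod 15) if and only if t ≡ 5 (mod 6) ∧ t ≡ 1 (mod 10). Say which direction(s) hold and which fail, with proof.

Not equivalent: only (⇐) holds.

(⇒) This fails: t = 26 gives 26 ≡ 11 (mod 15) but 26 ≡ 2 (mod 6), so the conjunction on the right does not hold.

(⇐) Conversely, if t ≡ 5 (mod 6) and t ≡ 1 (mod 10), then by the Chinese remainder theorem t ≡ 11 (mod 30). Since 11 ≡ 11 (mod 15) and 15 ∣ 30, we get t ≡ 11 (mod 15).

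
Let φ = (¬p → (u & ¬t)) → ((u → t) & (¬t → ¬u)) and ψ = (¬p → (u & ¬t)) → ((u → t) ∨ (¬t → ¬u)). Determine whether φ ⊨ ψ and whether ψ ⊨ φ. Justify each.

(→) Assume the antecedent. If u is true, the antecedent forces (p = F, u = T, t = T) or (p = T, u = T, t = T), and the consequent holds there. If u is false, the consequent reduces to true regardless of the other variables. Either way the consequent holds.

(←) Assume the antecedent. If u is true, the antecedent forces (p = F, u = T, t = T) or (p = T, u = T, t = T), and the consequent holds there. If u is false, the consequent reduces to true regardless of the other variables. Either way the consequent holds.

Both directions hold; the statement is true.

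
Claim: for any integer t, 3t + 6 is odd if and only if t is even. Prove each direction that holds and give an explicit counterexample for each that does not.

(⇒) fails and (⇐) fails.

Forward direction. This fails: t = 1 gives 3t + 6 = 9, which is odd, but 1 is odd, not even.

Converse. This also fails: t = 2 is even, but 3t + 6 = 12 is even, not odd.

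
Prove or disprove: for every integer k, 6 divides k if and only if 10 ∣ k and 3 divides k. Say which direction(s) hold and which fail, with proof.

(⇒) fails; (⇐) holds.

(⟸) Suppose 10 ∣ k and 3 ∣ k. Any common multiple of 10 and 3 is a multiple of their lcm; here gcd(10, 3) = 1, so lcm(10, 3) = 10·3 = 30, so 30 ∣ k. Since 6 ∣ 30, it follows that 6 ∣ k.

(⟹) This fails: take k = 6. Certainly 6 ∣ 6, but 10 ∤ 6.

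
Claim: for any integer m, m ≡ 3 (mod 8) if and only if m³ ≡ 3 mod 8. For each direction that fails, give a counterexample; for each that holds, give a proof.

Both directions hold; the statement is true.

[⇐] For the converse, argue contrapositively. If m ≢ 3 (mod 8), then m is congruent to one of 0, 1, 2, 4, 5, 6, 7 modulo 8, and these give m³ ≡ 0, 1, 0, 0, 5, 0, 7 respectively — never 3.

[⇒] Suppose m ≡ 3 (mod 8). Write m = 8j + 3. Then (8j + 3)³ = 512j³ + 576j² + 216j + 27 = 8(64j³ + 72j² + 27j + 3) + 3, so m³ ≡ 3 (mod 8).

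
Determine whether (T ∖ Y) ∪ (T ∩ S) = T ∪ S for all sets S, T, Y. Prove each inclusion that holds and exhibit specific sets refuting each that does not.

Only the forward inclusion holds.

(⊆) Let x ∈ (T ∖ Y) ∪ (T ∩ S). Then either x ∈ T and x ∉ S, Y; or x ∈ S ∩ T and x ∉ Y; or x ∈ S ∩ T ∩ Y. In each case x ∈ T ∪ S, so (T ∖ Y) ∪ (T ∩ S) ⊆ T ∪ S.

(⊇) This inclusion fails. Take S = {1}, T = ∅, Y = ∅; then 1 ∈ T ∪ S but 1 ∉ (T ∖ Y) ∪ (T ∩ S).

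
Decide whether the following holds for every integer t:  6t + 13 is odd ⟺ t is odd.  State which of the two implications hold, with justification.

(→) This fails: take t = 4. Then 6t + 13 = 37, which is odd, yet t = 4 is even, not odd.

(←) Suppose t is odd. Since 6 is even, 6t is even for every t, so 6t + 13 has the same parity as 13, which is odd. Hence 6t + 13 is odd.

(⇒) fails; (⇐) holds.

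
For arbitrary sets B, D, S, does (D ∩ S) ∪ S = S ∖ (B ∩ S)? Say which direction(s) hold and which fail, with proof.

(⟹) This inclusion fails. Take B = {1}, D = ∅, S = {1}; then 1 ∈ (D ∩ S) ∪ S but 1 ∉ S ∖ (B ∩ S).

(⟸) Let x ∈ S ∖ (B ∩ S). Then either x ∈ S and x ∉ B, D; or x ∈ D ∩ S and x ∉ B. In each case x ∈ (D ∩ S) ∪ S, so S ∖ (B ∩ S) ⊆ (D ∩ S) ∪ S.

The sets are not equal: only the reverse inclusion holds.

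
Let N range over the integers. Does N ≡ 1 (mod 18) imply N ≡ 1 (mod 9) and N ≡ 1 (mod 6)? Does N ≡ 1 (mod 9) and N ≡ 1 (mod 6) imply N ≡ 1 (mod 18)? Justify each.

Both directions hold; the statement is true.

(←) If N ≡ 1 (mod 9) and N ≡ 1 (mod 6), then by the Chinese remainder theorem N ≡ 1 (mod 18). This is exactly N ≡ 1 (mod 18).

(→) Suppose N ≡ 1 (mod 18); write N = 18j + 1. Since 9 ∣ 18, reducing mod 9 gives N ≡ 1 (mod 9); since 6 ∣ 18, reducing mod 6 gives N ≡ 1 (mod 6).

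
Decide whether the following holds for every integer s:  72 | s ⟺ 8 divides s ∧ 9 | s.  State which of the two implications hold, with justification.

Forward direction. If 72 ∣ s, write s = 72q. Since 72 = 9·8, s = 8·(9q), so 8 ∣ s; and since 72 = 8·9, s = 9·(8q), so 9 ∣ s.

Converse. Suppose 8 ∣ s and 9 ∣ s. Any common multiple of 8 and 9 is a multiple of their lcm; here gcd(8, 9) = 1, so lcm(8, 9) = 8·9 = 72, so 72 ∣ s.

Both directions hold.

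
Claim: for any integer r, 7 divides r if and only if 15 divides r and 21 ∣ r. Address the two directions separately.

(⟹) This fails: take r = 7. Certainly 7 ∣ 7, but 15 ∤ 7.

(⟸) Suppose 15 ∣ r and 21 ∣ r. Any common multiple of 15 and 21 is a multiple of their lcm; here lcm(15, 21) = 15·21/gcd(15, 21) = 315/3 = 105, so 105 ∣ r. Since 7 ∣ 105, it follows that 7 ∣ r.

(⇒) fails; (⇐) holds.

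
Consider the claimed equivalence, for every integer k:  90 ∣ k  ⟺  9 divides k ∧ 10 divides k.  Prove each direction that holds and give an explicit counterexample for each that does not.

Both implications hold.

(→) If 90 ∣ k, write k = 90q. Since 90 = 10·9, k = 9·(10q), so 9 ∣ k; and since 90 = 9·10, k = 10·(9q), so 10 ∣ k.

(←) Suppose 9 ∣ k and 10 ∣ k. Any common multiple of 9 and 10 is a multiple of their lcm; here gcd(9, 10) = 1, so lcm(9, 10) = 9·10 = 90, so 90 ∣ k.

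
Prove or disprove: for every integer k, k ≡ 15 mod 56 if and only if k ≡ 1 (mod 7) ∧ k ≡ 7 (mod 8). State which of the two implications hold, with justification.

Converse. If k ≡ 1 (mod 7) and k ≡ 7 (mod 8), then by the Chinese remainder theorem k ≡ 15 (mod 56). This is exactly k ≡ 15 (mod 56).

Forward direction. Suppose k ≡ 15 (mod 56); write k = 56j + 15. Since 7 ∣ 56, reducing mod 7 gives k ≡ 15 ≡ 1 (mod 7); since 8 ∣ 56, reducing mod 8 gives k ≡ 15 ≡ 7 (mod 8).

Both directions hold; the statement is true.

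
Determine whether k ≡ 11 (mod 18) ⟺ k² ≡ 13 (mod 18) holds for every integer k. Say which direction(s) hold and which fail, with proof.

Only the forward implication holds.

[⇒] Suppose k ≡ 11 (mod 18). Write k = 18j + 11. Then (18j + 11)² = 324j² + 396j + 121 = 18(18j² + 22j + 6) + 13, so k² ≡ 13 (mod 18).

[⇐] This fails: take k = 7. Then 7² = 49 ≡ 13 (mod 18), yet 7 ≡ 7 (mod 18), not 11.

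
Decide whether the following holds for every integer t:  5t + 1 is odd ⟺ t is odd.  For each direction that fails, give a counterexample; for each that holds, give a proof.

Forward direction. This fails: t = 2 gives 5t + 1 = 11, which is odd, but 2 is even, not odd.

Converse. This also fails: t = 5 is odd, but 5t + 1 = 26 is even, not odd.

Both directions fail.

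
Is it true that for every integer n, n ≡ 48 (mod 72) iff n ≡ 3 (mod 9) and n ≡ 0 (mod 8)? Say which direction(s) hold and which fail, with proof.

(⇒) Suppose n ≡ 48 (mod 72); write n = 72j + 48. Since 9 ∣ 72, reducing mod 9 gives n ≡ 48 ≡ 3 (mod 9); since 8 ∣ 72, reducing mod 8 gives n ≡ 48 ≡ 0 (mod 8).

(⇐) Conversely, if n ≡ 3 (mod 9) and n ≡ 0 (mod 8), then by the Chinese remainder theorem n ≡ 48 (mod 72). This is exactly n ≡ 48 (mod 72).

Equivalent; both directions hold.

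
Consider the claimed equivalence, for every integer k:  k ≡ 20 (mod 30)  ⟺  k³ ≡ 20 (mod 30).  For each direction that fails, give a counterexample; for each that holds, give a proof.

Both directions hold; the statement is true.

(⟸) Suppose k³ ≡ 20 (mod 30). The only residue r in {0, …, 29} with r³ ≡ 20 (mod 30) is r = 20, so k ≡ 20 (mod 30).

(⟹) Suppose k ≡ 20 (mod 30). Write k = 30j + 20. Then (30j + 20)³ = 27000j³ + 54000j² + 36000j + 8000 = 30(900j³ + 1800j² + 1200j + 266) + 20, so k³ ≡ 20 (mod 30).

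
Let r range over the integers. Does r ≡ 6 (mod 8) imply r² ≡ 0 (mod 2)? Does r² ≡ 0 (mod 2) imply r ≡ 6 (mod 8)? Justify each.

Only the forward direction holds.

(⇒) Suppose r ≡ 6 (mod 8). Then r² ≡ 6² = 36 (mod 8), and since 2 ∣ 8, also r² ≡ 0 (mod 2).

(⇐) This fails: take r = 0. Then 0² = 0 ≡ 0 (mod 2), yet 0 ≡ 0 (mod 8), not 6.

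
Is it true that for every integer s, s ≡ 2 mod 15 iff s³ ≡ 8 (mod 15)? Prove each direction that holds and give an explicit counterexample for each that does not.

[⇐] Suppose s³ ≡ 8 (mod 15). The only residue r in {0, …, 14} with r³ ≡ 8 (mod 15) is r = 2, so s ≡ 2 (mod 15).

[⇒] Suppose s ≡ 2 mod 15. Write s = 15j + 2. Then (15j + 2)³ = 3375j³ + 1350j² + 180j + 8 = 15(225j³ + 90j² + 12j) + 8, so s³ ≡ 8 (mod 15).

The biconditional holds.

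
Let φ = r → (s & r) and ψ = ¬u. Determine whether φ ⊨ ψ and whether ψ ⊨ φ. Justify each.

Neither direction holds.

[⇒] This fails. Under r = F, u = T, s = F, the left side is true but the right side is false.

[⇐] This fails. Under r = T, u = F, s = F, the left side is false but the right side is true.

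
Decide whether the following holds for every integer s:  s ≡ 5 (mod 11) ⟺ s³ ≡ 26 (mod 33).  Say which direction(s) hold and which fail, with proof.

Only the reverse direction holds.

[⇒] This fails: take s = 16. Then 16 ≡ 5 (mod 11), but 16³ = 4096 ≡ 4 (mod 33), not 26.

[⇐] Conversely, the residues r modulo 33 with r³ ≡ 26 (mod 33) are exactly {5}, and each is ≡ 5 (mod 11).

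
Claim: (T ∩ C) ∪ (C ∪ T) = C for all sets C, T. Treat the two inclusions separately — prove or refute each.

(⊆) This inclusion fails. Take C = ∅, T = {1}; then 1 ∈ (T ∩ C) ∪ (C ∪ T) but 1 ∉ C.

(⊇) Let x ∈ C. Then either x ∈ C and x ∉ T; or x ∈ C ∩ T. In each case x ∈ (T ∩ C) ∪ (C ∪ T), so C ⊆ (T ∩ C) ∪ (C ∪ T).

The sets are not equal: only the reverse inclusion holds.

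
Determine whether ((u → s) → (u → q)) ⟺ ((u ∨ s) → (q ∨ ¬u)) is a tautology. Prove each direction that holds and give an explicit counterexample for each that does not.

(⟹) This fails. Under q = F, s = F, u = T, the left side is true but the right side is false.

(⟸) Assume the antecedent. If q is true, (u → s) → (u → q) reduces to true regardless of the other variables. If q is false, the antecedent forces (q = F, s = F, u = F) or (q = F, s = T, u = F), and (u → s) → (u → q) holds there. Either way (u → s) → (u → q) holds.

Not equivalent: only (⇐) holds.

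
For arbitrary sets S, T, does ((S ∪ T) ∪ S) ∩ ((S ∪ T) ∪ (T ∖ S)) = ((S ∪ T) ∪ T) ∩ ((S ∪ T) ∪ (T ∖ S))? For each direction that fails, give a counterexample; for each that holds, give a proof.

(⟹) Let x ∈ ((S ∪ T) ∪ S) ∩ ((S ∪ T) ∪ (T ∖ S)). Then either x ∈ S and x ∉ T; or x ∈ T and x ∉ S; or x ∈ S ∩ T. In each case x ∈ ((S ∪ T) ∪ T) ∩ ((S ∪ T) ∪ (T ∖ S)), so ((S ∪ T) ∪ S) ∩ ((S ∪ T) ∪ (T ∖ S)) ⊆ ((S ∪ T) ∪ T) ∩ ((S ∪ T) ∪ (T ∖ S)).

(⟸) Let x ∈ ((S ∪ T) ∪ T) ∩ ((S ∪ T) ∪ (T ∖ S)). Then either x ∈ S and x ∉ T; or x ∈ T and x ∉ S; or x ∈ S ∩ T. In each case x ∈ ((S ∪ T) ∪ S) ∩ ((S ∪ T) ∪ (T ∖ S)), so ((S ∪ T) ∪ T) ∩ ((S ∪ T) ∪ (T ∖ S)) ⊆ ((S ∪ T) ∪ S) ∩ ((S ∪ T) ∪ (T ∖ S)).

Both inclusions hold; the sets are equal.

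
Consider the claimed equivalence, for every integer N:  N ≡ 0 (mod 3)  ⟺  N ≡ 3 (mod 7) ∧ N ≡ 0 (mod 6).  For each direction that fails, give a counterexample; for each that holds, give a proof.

(⟹) This fails: N = 0 gives 0 ≡ 0 (mod 3) but 0 ≡ 0 (mod 7), so the conjunction on the right does not hold.

(⟸) Conversely, if N ≡ 3 (mod 7) and N ≡ 0 (mod 6), then by the Chinese remainder theorem N ≡ 24 (mod 42). Since 24 ≡ 0 (mod 3) and 3 ∣ 42, we get N ≡ 0 (mod 3).

Only the reverse direction holds.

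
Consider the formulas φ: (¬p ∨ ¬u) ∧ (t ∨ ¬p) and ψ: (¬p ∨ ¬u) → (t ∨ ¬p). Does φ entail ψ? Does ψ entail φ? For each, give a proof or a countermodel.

Not equivalent: only (⇒) holds.

Forward direction. Assume the antecedent. If p is true, the antecedent forces (p = T, u = F, t = T), and (¬p ∨ ¬u) → (t ∨ ¬p) holds there. If p is false, (¬p ∨ ¬u) → (t ∨ ¬p) reduces to true regardless of the other variables. Either way (¬p ∨ ¬u) → (t ∨ ¬p) holds.

Converse. This fails. Under p = T, u = T, t = F, the left side is false but the right side is true.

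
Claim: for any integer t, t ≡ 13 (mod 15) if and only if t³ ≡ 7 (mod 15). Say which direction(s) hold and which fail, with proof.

Both directions hold; the statement is true.

[⇒] Suppose t ≡ 13 (mod 15). Write t = 15j + 13. Then (15j + 13)³ = 3375j³ + 8775j² + 7605j + 2197 = 15(225j³ + 585j² + 507j + 146) + 7, so t³ ≡ 7 (mod 15).

[⇐] Conversely, suppose t³ ≡ 7 (mod 15). The only residue r in {0, …, 14} with r³ ≡ 7 (mod 15) is r = 13, so t ≡ 13 (mod 15).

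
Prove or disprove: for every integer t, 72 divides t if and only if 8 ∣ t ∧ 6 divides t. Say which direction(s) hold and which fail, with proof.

(⇒) holds; (⇐) fails.

(⇒) If 72 ∣ t, write t = 72q. Since 72 = 9·8, t = 8·(9q), so 8 ∣ t; and since 72 = 12·6, t = 6·(12q), so 6 ∣ t.

(⇐) This fails: take t = 24. Both 8 ∣ 24 and 6 ∣ 24, yet 24 is not a multiple of 72 (since 24 = 0·72 + 24), so 72 ∤ 24.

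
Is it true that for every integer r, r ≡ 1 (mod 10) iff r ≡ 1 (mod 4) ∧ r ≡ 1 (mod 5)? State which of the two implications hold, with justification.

[⇒] This fails: r = 11 gives 11 ≡ 1 (mod 10) but 11 ≡ 3 (mod 4), so the conjunction on the right does not hold.

[⇐] Conversely, if r ≡ 1 (mod 4) and r ≡ 1 (mod 5), then by the Chinese remainder theorem r ≡ 1 (mod 20). Since 1 ≡ 1 (mod 10) and 10 ∣ 20, we get r ≡ 1 (mod 10).

Only the reverse direction holds.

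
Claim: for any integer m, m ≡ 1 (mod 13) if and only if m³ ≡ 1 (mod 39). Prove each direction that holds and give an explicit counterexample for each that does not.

(⇒) This fails: take m = 14. Then 14 ≡ 1 (mod 13), but 14³ = 2744 ≡ 14 (mod 39), not 1.

(⇐) This fails: take m = 16. Then 16³ = 4096 ≡ 1 (mod 39), yet 16 ≡ 3 (mod 13), not 1.

(⇒) fails and (⇐) fails.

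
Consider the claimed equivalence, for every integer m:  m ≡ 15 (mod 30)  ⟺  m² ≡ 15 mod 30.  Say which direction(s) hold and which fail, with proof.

[⇒] Suppose m ≡ 15 (mod 30). Write m = 30j + 15. Then (30j + 15)² = 900j² + 900j + 225 = 30(30j² + 30j + 7) + 15, so m² ≡ 15 (mod 30).

[⇐] Conversely, suppose m² ≡ 15 (mod 30). The only residue r in {0, …, 29} with r² ≡ 15 (mod 30) is r = 15, so m ≡ 15 (mod 30).

Both directions hold; the statement is true.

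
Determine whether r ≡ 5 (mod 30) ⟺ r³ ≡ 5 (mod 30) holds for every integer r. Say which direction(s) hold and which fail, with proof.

Both implications hold.

(⟹) Suppose r ≡ 5 (mod 30). Write r = 30j + 5. Then (30j + 5)³ = 27000j³ + 13500j² + 2250j + 125 = 30(900j³ + 450j² + 75j + 4) + 5, so r³ ≡ 5 (mod 30).

(⟸) Conversely, suppose r³ ≡ 5 (mod 30). The only residue r in {0, …, 29} with r³ ≡ 5 (mod 30) is r = 5, so r ≡ 5 (mod 30).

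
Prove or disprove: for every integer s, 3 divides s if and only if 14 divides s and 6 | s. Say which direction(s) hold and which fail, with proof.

Only the converse holds.

(⇒) This fails: take s = 3. Certainly 3 ∣ 3, but 14 ∤ 3.

(⇐) Suppose 14 ∣ s and 6 ∣ s. Any common multiple of 14 and 6 is a multiple of their lcm; here lcm(14, 6) = 14·6/gcd(14, 6) = 84/2 = 42, so 42 ∣ s. Since 3 ∣ 42, it follows that 3 ∣ s.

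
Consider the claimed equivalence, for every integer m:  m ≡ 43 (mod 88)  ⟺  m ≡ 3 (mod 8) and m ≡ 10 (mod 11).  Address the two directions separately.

Both implications hold.

(⇒) Suppose m ≡ 43 (mod 88); write m = 88j + 43. Since 8 ∣ 88, reducing mod 8 gives m ≡ 43 ≡ 3 (mod 8); since 11 ∣ 88, reducing mod 11 gives m ≡ 43 ≡ 10 (mod 11).

(⇐) Conversely, if m ≡ 3 (mod 8) and m ≡ 10 (mod 11), then by the Chinese remainder theorem m ≡ 43 (mod 88). This is exactly m ≡ 43 (mod 88).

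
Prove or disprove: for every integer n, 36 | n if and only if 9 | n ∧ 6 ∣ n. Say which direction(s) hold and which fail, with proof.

Only the forward implication holds.

[⇐] This fails: take n = 18. Both 9 ∣ 18 and 6 ∣ 18, yet 18 is not a multiple of 36 (since 18 = 0·36 + 18), so 36 ∤ 18.

[⇒] If 36 ∣ n, write n = 36q. Since 36 = 4·9, n = 9·(4q), so 9 ∣ n; and since 36 = 6·6, n = 6·(6q), so 6 ∣ n.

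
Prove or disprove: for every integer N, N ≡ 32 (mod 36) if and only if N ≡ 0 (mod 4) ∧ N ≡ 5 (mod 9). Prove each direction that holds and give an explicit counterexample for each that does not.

[⇒] Suppose N ≡ 32 (mod 36); write N = 36j + 32. Since 4 ∣ 36, reducing mod 4 gives N ≡ 32 ≡ 0 (mod 4); since 9 ∣ 36, reducing mod 9 gives N ≡ 32 ≡ 5 (mod 9).

[⇐] Conversely, if N ≡ 0 (mod 4) and N ≡ 5 (mod 9), then by the Chinese remainder theorem N ≡ 32 (mod 36). This is exactly N ≡ 32 (mod 36).

The biconditional holds.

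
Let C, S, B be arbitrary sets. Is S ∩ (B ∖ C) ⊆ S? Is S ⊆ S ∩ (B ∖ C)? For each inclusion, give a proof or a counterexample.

(⊆) holds; (⊇) fails.

Forward inclusion. Let x ∈ S ∩ (B ∖ C). Then x ∈ S ∩ B and x ∉ C, from which x ∈ S.

Reverse inclusion. This inclusion fails. Take C = ∅, S = {1}, B = ∅; then 1 ∈ S but 1 ∉ S ∩ (B ∖ C).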